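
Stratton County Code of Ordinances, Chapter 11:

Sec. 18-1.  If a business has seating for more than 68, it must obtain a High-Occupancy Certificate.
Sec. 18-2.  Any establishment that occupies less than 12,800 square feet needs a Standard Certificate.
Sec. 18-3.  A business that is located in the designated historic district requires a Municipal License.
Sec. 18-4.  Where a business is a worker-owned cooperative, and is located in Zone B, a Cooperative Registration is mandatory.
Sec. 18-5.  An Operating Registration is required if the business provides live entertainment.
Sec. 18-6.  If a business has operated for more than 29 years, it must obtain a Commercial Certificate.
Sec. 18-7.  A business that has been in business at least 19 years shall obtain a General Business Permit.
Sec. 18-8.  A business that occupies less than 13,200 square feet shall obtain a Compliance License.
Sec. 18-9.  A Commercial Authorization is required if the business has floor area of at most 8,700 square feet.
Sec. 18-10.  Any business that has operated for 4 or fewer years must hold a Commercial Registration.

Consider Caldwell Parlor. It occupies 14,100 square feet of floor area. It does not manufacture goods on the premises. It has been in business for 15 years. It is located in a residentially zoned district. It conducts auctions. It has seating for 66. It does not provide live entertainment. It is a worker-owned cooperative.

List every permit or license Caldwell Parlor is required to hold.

None

Sec. 18-1. seating 66 ≤ 68 → High-Occupancy Certificate not required.
Sec. 18-2. floor area 14,100 square feet ≥ 12,800 square feet → Standard Certificate not required.
Sec. 18-3. is located in a residentially zoned district (not: is located in the designated historic district) → Municipal License not required.
Sec. 18-4. is a worker-owned cooperative; is located in a residentially zoned district (not: is located in Zone B) → Cooperative Registration not required.
Sec. 18-5. does not provide live entertainment → Operating Registration not required.
Sec. 18-6. years in business 15 ≤ 29 → Commercial Certificate not required.
Sec. 18-7. years in business 15 < 19 → General Business Permit not required.
Sec. 18-8. floor area 14,100 square feet ≥ 13,200 square feet → Compliance License not required.
Sec. 18-9. floor area 14,100 square feet > 8,700 square feet → Commercial Authorization not required.
Sec. 18-10. years in business 15 > 4 → Commercial Registration not required.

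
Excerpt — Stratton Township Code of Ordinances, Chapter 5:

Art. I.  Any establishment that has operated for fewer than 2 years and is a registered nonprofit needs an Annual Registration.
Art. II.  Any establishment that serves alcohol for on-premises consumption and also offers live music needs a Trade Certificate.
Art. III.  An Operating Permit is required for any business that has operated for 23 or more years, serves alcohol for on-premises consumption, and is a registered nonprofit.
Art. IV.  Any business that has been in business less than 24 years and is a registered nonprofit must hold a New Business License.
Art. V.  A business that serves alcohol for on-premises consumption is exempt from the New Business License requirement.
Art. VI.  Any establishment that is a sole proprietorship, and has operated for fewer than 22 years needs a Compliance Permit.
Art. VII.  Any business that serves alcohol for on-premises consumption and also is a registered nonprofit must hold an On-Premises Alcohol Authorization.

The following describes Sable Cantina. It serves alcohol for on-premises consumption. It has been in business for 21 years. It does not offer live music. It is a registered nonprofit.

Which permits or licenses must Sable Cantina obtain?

Art. I. years in business 21 ≥ 2; is a registered nonprofit → Annual Registration not required.
Art. II. serves alcohol for on-premises consumption; does not offer live music → Trade Certificate not required.
Art. III. years in business 21 < 23; serves alcohol for on-premises consumption; is a registered nonprofit → Operating Permit not required.
Art. IV. years in business 21 < 24; is a registered nonprofit → New Business License required.
Art. V. serves alcohol for on-premises consumption → exempt from New Business License.
Art. VI. is a registered nonprofit (not: is a sole proprietorship); years in business 21 < 22 → Compliance Permit not required.
Art. VII. serves alcohol for on-premises consumption; is a registered nonprofit → On-Premises Alcohol Authorization required.

On-Premises Alcohol Authorization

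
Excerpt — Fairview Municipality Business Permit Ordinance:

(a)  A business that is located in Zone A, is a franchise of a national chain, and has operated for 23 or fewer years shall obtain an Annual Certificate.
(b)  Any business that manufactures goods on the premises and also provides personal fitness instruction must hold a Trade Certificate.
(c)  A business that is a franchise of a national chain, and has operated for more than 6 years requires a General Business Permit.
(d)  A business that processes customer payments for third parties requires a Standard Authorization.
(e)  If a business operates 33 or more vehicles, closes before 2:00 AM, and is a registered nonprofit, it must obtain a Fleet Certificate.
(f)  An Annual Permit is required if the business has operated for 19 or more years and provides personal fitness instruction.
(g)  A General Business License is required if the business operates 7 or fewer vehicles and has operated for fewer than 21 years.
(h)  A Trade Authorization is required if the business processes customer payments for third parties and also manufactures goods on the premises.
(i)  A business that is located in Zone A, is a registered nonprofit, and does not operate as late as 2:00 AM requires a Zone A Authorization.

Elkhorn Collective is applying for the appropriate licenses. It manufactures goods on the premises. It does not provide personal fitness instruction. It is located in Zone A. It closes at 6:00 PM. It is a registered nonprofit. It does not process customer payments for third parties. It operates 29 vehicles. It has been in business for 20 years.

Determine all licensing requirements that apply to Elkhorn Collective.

Zone A Authorization

(a) is located in Zone A; is a registered nonprofit (not: is a franchise of a national chain); years in business 20 ≤ 23 → Annual Certificate not required.
(b) manufactures goods on the premises; does not provide personal fitness instruction → Trade Certificate not required.
(c) is a registered nonprofit (not: is a franchise of a national chain); years in business 20 > 6 → General Business Permit not required.
(d) does not process customer payments for third parties → Standard Authorization not required.
(e) vehicles 29 < 33; closes 6:00 PM, at/before 2:00 AM; is a registered nonprofit → Fleet Certificate not required.
(f) years in business 20 ≥ 19; does not provide personal fitness instruction → Annual Permit not required.
(g) vehicles 29 > 7; years in business 20 < 21 → General Business License not required.
(h) does not process customer payments for third parties; manufactures goods on the premises → Trade Authorization not required.
(i) is located in Zone A; is a registered nonprofit; closes 6:00 PM, at/before 2:00 AM → Zone A Authorization required.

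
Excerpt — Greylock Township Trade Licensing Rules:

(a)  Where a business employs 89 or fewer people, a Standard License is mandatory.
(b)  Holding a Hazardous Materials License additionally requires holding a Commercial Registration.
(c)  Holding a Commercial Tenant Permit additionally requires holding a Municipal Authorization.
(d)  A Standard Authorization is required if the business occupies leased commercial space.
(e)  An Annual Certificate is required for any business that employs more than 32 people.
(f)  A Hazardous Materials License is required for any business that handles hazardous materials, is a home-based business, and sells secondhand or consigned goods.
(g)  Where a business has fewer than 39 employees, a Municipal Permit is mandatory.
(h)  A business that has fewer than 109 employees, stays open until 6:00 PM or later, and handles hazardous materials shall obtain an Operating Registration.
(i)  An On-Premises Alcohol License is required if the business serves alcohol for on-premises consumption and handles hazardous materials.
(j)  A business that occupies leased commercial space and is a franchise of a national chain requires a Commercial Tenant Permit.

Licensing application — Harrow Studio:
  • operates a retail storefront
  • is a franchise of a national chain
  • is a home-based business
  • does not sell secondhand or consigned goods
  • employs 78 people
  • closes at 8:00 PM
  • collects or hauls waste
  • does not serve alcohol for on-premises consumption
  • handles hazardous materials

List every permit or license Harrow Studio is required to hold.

(a) employees 78 ≤ 89 → Standard License required.
(b) Hazardous Materials License is not required → no effect.
(c) Commercial Tenant Permit is not required → no effect.
(d) is a home-based business (not: occupies leased commercial space) → Standard Authorization not required.
(e) employees 78 > 32 → Annual Certificate required.
(f) handles hazardous materials; is a home-based business; does not sell secondhand or consigned goods → Hazardous Materials License not required.
(g) employees 78 ≥ 39 → Municipal Permit not required.
(h) employees 78 < 109; closes 8:00 PM, after 6:00 PM; handles hazardous materials → Operating Registration required.
(i) does not serve alcohol for on-premises consumption; handles hazardous materials → On-Premises Alcohol License not required.
(j) is a home-based business (not: occupies leased commercial space); is a franchise of a national chain → Commercial Tenant Permit not required.

Annual Certificate, Operating Registration, Standard License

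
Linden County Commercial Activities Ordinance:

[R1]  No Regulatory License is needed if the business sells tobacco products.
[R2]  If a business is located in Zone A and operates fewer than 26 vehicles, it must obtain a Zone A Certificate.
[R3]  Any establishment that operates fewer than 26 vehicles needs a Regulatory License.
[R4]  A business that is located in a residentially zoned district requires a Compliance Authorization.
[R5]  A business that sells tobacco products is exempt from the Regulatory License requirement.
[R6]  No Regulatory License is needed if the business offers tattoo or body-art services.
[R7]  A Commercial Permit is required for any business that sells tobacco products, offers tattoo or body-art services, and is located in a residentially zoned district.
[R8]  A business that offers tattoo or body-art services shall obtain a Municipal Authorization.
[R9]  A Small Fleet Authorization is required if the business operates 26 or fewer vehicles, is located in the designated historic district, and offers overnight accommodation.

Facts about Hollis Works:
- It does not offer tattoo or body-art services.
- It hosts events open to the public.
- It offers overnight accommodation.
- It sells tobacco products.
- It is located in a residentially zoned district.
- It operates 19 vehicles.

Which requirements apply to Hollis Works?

[R1] sells tobacco products → exempt from Regulatory License.
[R2] is located in a residentially zoned district (not: is located in Zone A); vehicles 19 < 26 → Zone A Certificate not required.
[R3] vehicles 19 < 26 → Regulatory License required.
[R4] is located in a residentially zoned district → Compliance Authorization required.
[R5] sells tobacco products → exempt from Regulatory License.
[R6] does not offer tattoo or body-art services → Regulatory License exemption does not apply.
[R7] sells tobacco products; does not offer tattoo or body-art services; is located in a residentially zoned district → Commercial Permit not required.
[R8] does not offer tattoo or body-art services → Municipal Authorization not required.
[R9] vehicles 19 ≤ 26; is located in a residentially zoned district (not: is located in the designated historic district); offers overnight accommodation → Small Fleet Authorization not required.

Compliance Authorization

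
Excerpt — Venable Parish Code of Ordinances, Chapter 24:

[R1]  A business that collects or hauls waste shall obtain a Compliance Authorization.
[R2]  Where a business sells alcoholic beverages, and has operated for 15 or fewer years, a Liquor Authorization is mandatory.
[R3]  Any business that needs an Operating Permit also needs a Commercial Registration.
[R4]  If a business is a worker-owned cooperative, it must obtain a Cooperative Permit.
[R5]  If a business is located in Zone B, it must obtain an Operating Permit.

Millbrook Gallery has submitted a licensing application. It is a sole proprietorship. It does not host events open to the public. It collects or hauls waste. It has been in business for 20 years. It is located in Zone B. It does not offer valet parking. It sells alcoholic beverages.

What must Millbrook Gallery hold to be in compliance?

[R1] collects or hauls waste → Compliance Authorization required.
[R2] sells alcoholic beverages; years in business 20 > 15 → Liquor Authorization not required.
[R3] Operating Permit is required → Commercial Registration also required.
[R4] is a sole proprietorship (not: is a worker-owned cooperative) → Cooperative Permit not required.
[R5] is located in Zone B → Operating Permit required.

Commercial Registration, Compliance Authorization, Operating Permit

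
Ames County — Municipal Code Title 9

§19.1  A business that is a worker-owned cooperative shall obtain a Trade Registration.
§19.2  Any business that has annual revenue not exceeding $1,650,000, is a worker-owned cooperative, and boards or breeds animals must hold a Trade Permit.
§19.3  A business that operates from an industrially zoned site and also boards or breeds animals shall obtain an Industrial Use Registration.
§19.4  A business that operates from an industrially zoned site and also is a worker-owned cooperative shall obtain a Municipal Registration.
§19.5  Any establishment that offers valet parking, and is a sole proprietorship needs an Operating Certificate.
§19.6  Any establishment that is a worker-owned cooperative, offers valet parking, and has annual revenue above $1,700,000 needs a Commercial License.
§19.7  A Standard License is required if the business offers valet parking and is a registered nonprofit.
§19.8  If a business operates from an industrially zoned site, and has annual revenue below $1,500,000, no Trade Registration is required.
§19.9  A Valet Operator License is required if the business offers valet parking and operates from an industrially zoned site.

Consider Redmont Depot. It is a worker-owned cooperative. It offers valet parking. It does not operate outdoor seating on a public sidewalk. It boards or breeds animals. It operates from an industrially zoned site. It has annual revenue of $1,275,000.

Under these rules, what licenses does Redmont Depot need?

§19.1 is a worker-owned cooperative → Trade Registration required.
§19.2 revenue $1,275,000 ≤ $1,650,000; is a worker-owned cooperative; boards or breeds animals → Trade Permit required.
§19.3 operates from an industrially zoned site; boards or breeds animals → Industrial Use Registration required.
§19.4 operates from an industrially zoned site; is a worker-owned cooperative → Municipal Registration required.
§19.5 offers valet parking; is a worker-owned cooperative (not: is a sole proprietorship) → Operating Certificate not required.
§19.6 is a worker-owned cooperative; offers valet parking; revenue $1,275,000 ≤ $1,700,000 → Commercial License not required.
§19.7 offers valet parking; is a worker-owned cooperative (not: is a registered nonprofit) → Standard License not required.
§19.8 operates from an industrially zoned site; revenue $1,275,000 < $1,500,000 → exempt from Trade Registration.
§19.9 offers valet parking; operates from an industrially zoned site → Valet Operator License required.

Industrial Use Registration, Municipal Registration, Trade Permit, Valet Operator License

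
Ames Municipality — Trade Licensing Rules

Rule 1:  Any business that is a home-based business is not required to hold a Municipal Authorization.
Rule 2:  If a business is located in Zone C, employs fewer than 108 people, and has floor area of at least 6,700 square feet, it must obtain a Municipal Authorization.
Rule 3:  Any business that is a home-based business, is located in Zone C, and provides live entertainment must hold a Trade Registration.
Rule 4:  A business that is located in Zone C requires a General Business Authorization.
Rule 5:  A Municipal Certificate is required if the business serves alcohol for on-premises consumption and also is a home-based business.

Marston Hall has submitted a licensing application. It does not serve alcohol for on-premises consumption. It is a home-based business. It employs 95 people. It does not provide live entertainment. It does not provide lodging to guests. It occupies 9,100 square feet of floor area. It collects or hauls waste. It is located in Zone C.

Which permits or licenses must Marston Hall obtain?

Rule 1: is a home-based business → exempt from Municipal Authorization.
Rule 2: is located in Zone C; employees 95 < 108; floor area 9,100 square feet ≥ 6,700 square feet → Municipal Authorization required.
Rule 3: is a home-based business; is located in Zone C; does not provide live entertainment → Trade Registration not required.
Rule 4: is located in Zone C → General Business Authorization required.
Rule 5: does not serve alcohol for on-premises consumption; is a home-based business → Municipal Certificate not required.

General Business Authorization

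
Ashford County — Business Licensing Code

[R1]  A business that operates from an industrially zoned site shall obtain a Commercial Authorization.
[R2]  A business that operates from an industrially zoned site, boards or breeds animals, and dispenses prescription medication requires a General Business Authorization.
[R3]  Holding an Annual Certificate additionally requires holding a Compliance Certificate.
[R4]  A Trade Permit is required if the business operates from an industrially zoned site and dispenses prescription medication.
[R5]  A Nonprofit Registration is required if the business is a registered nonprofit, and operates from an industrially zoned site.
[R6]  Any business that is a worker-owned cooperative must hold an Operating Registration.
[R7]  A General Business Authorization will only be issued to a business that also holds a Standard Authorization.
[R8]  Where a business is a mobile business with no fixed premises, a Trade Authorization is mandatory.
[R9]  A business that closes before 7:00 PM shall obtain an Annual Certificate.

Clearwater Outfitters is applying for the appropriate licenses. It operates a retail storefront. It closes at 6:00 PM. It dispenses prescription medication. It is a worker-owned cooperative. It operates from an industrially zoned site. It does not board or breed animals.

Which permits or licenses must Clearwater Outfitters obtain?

[R1] operates from an industrially zoned site → Commercial Authorization required.
[R2] operates from an industrially zoned site; does not board or breed animals; dispenses prescription medication → General Business Authorization not required.
[R3] Annual Certificate is required → Compliance Certificate also required.
[R4] operates from an industrially zoned site; dispenses prescription medication → Trade Permit required.
[R5] is a worker-owned cooperative (not: is a registered nonprofit); operates from an industrially zoned site → Nonprofit Registration not required.
[R6] is a worker-owned cooperative → Operating Registration required.
[R7] General Business Authorization is not required → no effect.
[R8] operates from an industrially zoned site (not: is a mobile business with no fixed premises) → Trade Authorization not required.
[R9] closes 6:00 PM, at/before 7:00 PM → Annual Certificate required.

Annual Certificate, Commercial Authorization, Compliance Certificate, Operating Registration, Trade Permit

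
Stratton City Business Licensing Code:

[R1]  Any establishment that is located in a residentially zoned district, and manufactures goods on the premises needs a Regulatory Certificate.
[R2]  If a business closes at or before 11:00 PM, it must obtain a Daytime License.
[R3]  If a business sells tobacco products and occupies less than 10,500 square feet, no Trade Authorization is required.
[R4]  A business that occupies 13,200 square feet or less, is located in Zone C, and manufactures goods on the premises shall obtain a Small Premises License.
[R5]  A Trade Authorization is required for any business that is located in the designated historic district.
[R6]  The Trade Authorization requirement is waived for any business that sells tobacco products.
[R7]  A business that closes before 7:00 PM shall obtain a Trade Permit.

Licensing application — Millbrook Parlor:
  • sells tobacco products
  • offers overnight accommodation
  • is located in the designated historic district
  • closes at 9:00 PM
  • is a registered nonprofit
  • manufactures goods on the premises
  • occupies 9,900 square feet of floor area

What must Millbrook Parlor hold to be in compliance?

[R1] is located in the designated historic district (not: is located in a residentially zoned district); manufactures goods on the premises → Regulatory Certificate not required.
[R2] closes 9:00 PM, at/before 11:00 PM → Daytime License required.
[R3] sells tobacco products; floor area 9,900 square feet < 10,500 square feet → exempt from Trade Authorization.
[R4] floor area 9,900 square feet ≤ 13,200 square feet; is located in the designated historic district (not: is located in Zone C); manufactures goods on the premises → Small Premises License not required.
[R5] is located in the designated historic district → Trade Authorization required.
[R6] sells tobacco products → exempt from Trade Authorization.
[R7] closes 9:00 PM, after 7:00 PM → Trade Permit not required.

Daytime License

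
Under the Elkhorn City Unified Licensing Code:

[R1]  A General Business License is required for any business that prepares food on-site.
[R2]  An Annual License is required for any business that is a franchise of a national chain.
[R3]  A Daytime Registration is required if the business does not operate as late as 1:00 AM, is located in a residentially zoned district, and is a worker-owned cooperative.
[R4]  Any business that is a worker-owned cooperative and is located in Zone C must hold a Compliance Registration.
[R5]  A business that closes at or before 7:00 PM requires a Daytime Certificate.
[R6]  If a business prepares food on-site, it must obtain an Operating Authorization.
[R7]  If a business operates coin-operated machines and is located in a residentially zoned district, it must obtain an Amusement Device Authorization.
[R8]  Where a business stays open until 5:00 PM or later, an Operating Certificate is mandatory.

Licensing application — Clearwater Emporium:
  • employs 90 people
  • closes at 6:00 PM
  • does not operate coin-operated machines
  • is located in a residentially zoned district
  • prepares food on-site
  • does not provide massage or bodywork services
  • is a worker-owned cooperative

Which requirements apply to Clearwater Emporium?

[R1] prepares food on-site → General Business License required.
[R2] is a worker-owned cooperative (not: is a franchise of a national chain) → Annual License not required.
[R3] closes 6:00 PM, at/before 1:00 AM; is located in a residentially zoned district; is a worker-owned cooperative → Daytime Registration required.
[R4] is a worker-owned cooperative; is located in a residentially zoned district (not: is located in Zone C) → Compliance Registration not required.
[R5] closes 6:00 PM, at/before 7:00 PM → Daytime Certificate required.
[R6] prepares food on-site → Operating Authorization required.
[R7] does not operate coin-operated machines; is located in a residentially zoned district → Amusement Device Authorization not required.
[R8] closes 6:00 PM, after 5:00 PM → Operating Certificate required.

Daytime Certificate, Daytime Registration, General Business License, Operating Authorization, Operating Certificate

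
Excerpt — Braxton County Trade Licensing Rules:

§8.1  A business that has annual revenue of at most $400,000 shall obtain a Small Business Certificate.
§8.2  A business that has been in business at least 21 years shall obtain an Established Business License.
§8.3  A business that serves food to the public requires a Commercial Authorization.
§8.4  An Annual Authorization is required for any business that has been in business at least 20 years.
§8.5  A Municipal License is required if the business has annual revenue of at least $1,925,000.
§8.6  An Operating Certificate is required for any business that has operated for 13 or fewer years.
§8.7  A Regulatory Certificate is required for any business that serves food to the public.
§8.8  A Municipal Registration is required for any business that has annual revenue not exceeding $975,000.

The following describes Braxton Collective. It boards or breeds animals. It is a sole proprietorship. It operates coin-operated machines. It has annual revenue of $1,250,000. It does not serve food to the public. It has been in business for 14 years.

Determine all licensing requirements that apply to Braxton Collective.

§8.1 revenue $1,250,000 > $400,000 → Small Business Certificate not required.
§8.2 years in business 14 < 21 → Established Business License not required.
§8.3 does not serve food to the public → Commercial Authorization not required.
§8.4 years in business 14 < 20 → Annual Authorization not required.
§8.5 revenue $1,250,000 < $1,925,000 → Municipal License not required.
§8.6 years in business 14 > 13 → Operating Certificate not required.
§8.7 does not serve food to the public → Regulatory Certificate not required.
§8.8 revenue $1,250,000 > $975,000 → Municipal Registration not required.

None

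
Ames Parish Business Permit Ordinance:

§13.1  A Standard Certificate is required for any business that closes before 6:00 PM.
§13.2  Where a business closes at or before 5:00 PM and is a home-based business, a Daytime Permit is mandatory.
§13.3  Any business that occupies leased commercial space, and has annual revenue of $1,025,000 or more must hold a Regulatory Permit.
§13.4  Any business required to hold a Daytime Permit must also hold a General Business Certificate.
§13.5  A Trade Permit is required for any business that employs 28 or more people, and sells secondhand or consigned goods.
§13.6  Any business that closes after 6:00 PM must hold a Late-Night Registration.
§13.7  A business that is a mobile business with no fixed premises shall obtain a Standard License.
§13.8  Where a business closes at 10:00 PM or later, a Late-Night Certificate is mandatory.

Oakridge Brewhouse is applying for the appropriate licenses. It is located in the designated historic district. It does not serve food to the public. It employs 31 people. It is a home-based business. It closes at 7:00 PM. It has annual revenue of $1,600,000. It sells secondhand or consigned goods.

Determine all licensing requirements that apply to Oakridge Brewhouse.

§13.1 closes 7:00 PM, after 6:00 PM → Standard Certificate not required.
§13.2 closes 7:00 PM, after 5:00 PM; is a home-based business → Daytime Permit not required.
§13.3 is a home-based business (not: occupies leased commercial space); revenue $1,600,000 ≥ $1,025,000 → Regulatory Permit not required.
§13.4 Daytime Permit is not required → no effect.
§13.5 employees 31 ≥ 28; sells secondhand or consigned goods → Trade Permit required.
§13.6 closes 7:00 PM, after 6:00 PM → Late-Night Registration required.
§13.7 is a home-based business (not: is a mobile business with no fixed premises) → Standard License not required.
§13.8 closes 7:00 PM, at/before 10:00 PM → Late-Night Certificate not required.

Late-Night Registration, Trade Permit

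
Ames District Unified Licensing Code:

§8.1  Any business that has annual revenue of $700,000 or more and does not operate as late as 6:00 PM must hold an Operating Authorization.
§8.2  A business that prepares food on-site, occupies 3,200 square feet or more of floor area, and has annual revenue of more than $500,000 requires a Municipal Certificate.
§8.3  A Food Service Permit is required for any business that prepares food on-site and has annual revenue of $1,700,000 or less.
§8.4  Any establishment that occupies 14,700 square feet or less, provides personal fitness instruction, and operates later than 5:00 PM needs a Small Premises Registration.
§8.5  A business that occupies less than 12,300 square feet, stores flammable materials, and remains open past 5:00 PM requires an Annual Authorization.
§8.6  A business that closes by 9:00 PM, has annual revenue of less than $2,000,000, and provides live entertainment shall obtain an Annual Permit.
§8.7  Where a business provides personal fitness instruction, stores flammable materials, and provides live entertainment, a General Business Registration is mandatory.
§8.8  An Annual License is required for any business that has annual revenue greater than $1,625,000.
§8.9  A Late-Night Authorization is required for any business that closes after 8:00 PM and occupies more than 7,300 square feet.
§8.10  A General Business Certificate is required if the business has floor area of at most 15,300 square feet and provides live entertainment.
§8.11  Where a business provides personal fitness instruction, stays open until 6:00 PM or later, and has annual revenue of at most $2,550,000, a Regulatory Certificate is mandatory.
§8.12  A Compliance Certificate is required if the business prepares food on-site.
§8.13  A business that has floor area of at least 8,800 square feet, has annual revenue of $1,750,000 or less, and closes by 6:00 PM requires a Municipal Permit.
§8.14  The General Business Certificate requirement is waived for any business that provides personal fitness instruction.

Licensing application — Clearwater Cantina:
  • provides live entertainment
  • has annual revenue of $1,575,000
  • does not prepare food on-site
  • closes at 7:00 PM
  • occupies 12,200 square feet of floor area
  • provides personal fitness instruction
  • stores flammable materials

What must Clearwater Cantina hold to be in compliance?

Annual Authorization, Annual Permit, General Business Registration, Regulatory Certificate, Small Premises Registration

§8.1 revenue $1,575,000 ≥ $700,000; closes 7:00 PM, after 6:00 PM → Operating Authorization not required.
§8.2 does not prepare food on-site; floor area 12,200 square feet ≥ 3,200 square feet; revenue $1,575,000 > $500,000 → Municipal Certificate not required.
§8.3 does not prepare food on-site; revenue $1,575,000 ≤ $1,700,000 → Food Service Permit not required.
§8.4 floor area 12,200 square feet ≤ 14,700 square feet; provides personal fitness instruction; closes 7:00 PM, after 5:00 PM → Small Premises Registration required.
§8.5 floor area 12,200 square feet < 12,300 square feet; stores flammable materials; closes 7:00 PM, after 5:00 PM → Annual Authorization required.
§8.6 closes 7:00 PM, at/before 9:00 PM; revenue $1,575,000 < $2,000,000; provides live entertainment → Annual Permit required.
§8.7 provides personal fitness instruction; stores flammable materials; provides live entertainment → General Business Registration required.
§8.8 revenue $1,575,000 ≤ $1,625,000 → Annual License not required.
§8.9 closes 7:00 PM, at/before 8:00 PM; floor area 12,200 square feet > 7,300 square feet → Late-Night Authorization not required.
§8.10 floor area 12,200 square feet ≤ 15,300 square feet; provides live entertainment → General Business Certificate required.
§8.11 provides personal fitness instruction; closes 7:00 PM, after 6:00 PM; revenue $1,575,000 ≤ $2,550,000 → Regulatory Certificate required.
§8.12 does not prepare food on-site → Compliance Certificate not required.
§8.13 floor area 12,200 square feet ≥ 8,800 square feet; revenue $1,575,000 ≤ $1,750,000; closes 7:00 PM, after 6:00 PM → Municipal Permit not required.
§8.14 provides personal fitness instruction → exempt from General Business Certificate.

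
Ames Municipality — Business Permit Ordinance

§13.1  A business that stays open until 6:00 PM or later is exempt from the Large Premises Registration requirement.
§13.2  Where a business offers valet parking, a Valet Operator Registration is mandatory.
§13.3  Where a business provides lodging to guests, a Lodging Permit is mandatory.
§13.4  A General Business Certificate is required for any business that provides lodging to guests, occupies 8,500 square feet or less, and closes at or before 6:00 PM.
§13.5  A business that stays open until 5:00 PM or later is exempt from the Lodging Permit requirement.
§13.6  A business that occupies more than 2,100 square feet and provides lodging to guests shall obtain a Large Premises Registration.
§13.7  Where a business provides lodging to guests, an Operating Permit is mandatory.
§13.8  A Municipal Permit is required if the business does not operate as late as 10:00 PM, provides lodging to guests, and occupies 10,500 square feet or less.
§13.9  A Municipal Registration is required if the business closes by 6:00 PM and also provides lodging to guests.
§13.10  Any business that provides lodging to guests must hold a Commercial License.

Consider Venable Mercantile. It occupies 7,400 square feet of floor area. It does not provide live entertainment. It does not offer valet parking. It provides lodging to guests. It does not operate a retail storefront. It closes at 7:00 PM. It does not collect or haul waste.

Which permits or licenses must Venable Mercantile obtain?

Commercial License, Municipal Permit, Operating Permit

§13.1 closes 7:00 PM, after 6:00 PM → exempt from Large Premises Registration.
§13.2 does not offer valet parking → Valet Operator Registration not required.
§13.3 provides lodging to guests → Lodging Permit required.
§13.4 provides lodging to guests; floor area 7,400 square feet ≤ 8,500 square feet; closes 7:00 PM, after 6:00 PM → General Business Certificate not required.
§13.5 closes 7:00 PM, after 5:00 PM → exempt from Lodging Permit.
§13.6 floor area 7,400 square feet > 2,100 square feet; provides lodging to guests → Large Premises Registration required.
§13.7 provides lodging to guests → Operating Permit required.
§13.8 closes 7:00 PM, at/before 10:00 PM; provides lodging to guests; floor area 7,400 square feet ≤ 10,500 square feet → Municipal Permit required.
§13.9 closes 7:00 PM, after 6:00 PM; provides lodging to guests → Municipal Registration not required.
§13.10 provides lodging to guests → Commercial License required.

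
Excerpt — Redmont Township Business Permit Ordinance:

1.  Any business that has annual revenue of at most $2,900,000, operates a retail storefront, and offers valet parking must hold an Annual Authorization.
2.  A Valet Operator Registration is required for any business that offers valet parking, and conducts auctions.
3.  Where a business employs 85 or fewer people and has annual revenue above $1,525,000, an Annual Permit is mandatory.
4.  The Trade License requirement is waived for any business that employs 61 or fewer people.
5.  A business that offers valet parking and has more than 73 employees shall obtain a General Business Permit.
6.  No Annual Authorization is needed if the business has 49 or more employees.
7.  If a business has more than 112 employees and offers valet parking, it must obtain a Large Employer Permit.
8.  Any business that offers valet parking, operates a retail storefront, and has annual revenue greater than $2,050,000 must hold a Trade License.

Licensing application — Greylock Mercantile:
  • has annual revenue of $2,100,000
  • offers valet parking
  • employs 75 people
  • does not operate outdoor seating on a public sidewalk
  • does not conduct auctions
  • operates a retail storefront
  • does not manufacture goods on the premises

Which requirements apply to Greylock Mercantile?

1. revenue $2,100,000 ≤ $2,900,000; operates a retail storefront; offers valet parking → Annual Authorization required.
2. offers valet parking; does not conduct auctions → Valet Operator Registration not required.
3. employees 75 ≤ 85; revenue $2,100,000 > $1,525,000 → Annual Permit required.
4. employees 75 > 61 → Trade License exemption does not apply.
5. offers valet parking; employees 75 > 73 → General Business Permit required.
6. employees 75 ≥ 49 → exempt from Annual Authorization.
7. employees 75 ≤ 112; offers valet parking → Large Employer Permit not required.
8. offers valet parking; operates a retail storefront; revenue $2,100,000 > $2,050,000 → Trade License required.

Annual Permit, General Business Permit, Trade License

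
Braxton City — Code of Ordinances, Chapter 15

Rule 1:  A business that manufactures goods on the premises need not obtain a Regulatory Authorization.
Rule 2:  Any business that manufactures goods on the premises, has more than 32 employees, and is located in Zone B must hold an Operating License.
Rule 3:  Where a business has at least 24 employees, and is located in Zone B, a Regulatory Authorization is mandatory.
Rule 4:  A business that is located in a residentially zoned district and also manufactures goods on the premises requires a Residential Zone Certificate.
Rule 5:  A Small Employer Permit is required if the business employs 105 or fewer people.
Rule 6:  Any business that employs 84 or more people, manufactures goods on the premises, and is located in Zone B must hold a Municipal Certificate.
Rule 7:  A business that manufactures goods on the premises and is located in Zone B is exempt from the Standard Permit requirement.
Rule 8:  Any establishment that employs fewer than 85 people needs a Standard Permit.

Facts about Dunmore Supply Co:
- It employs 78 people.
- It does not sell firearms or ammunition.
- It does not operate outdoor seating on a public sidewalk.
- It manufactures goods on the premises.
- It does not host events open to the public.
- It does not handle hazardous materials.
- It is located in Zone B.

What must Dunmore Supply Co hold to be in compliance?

Operating License, Small Employer Permit

Rule 1: manufactures goods on the premises → exempt from Regulatory Authorization.
Rule 2: manufactures goods on the premises; employees 78 > 32; is located in Zone B → Operating License required.
Rule 3: employees 78 ≥ 24; is located in Zone B → Regulatory Authorization required.
Rule 4: is located in Zone B (not: is located in a residentially zoned district); manufactures goods on the premises → Residential Zone Certificate not required.
Rule 5: employees 78 ≤ 105 → Small Employer Permit required.
Rule 6: employees 78 < 84; manufactures goods on the premises; is located in Zone B → Municipal Certificate not required.
Rule 7: manufactures goods on the premises; is located in Zone B → exempt from Standard Permit.
Rule 8: employees 78 < 85 → Standard Permit required.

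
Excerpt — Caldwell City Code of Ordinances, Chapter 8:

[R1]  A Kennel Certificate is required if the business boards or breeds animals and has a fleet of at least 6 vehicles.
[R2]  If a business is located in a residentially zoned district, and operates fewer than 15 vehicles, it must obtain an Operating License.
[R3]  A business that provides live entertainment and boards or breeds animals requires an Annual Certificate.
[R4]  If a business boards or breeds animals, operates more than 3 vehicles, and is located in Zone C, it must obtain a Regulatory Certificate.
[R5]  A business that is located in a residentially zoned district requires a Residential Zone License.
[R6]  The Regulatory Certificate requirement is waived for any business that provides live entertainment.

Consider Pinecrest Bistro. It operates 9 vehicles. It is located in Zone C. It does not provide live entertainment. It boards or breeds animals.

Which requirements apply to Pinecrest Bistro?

[R1] boards or breeds animals; vehicles 9 ≥ 6 → Kennel Certificate required.
[R2] is located in Zone C (not: is located in a residentially zoned district); vehicles 9 < 15 → Operating License not required.
[R3] does not provide live entertainment; boards or breeds animals → Annual Certificate not required.
[R4] boards or breeds animals; vehicles 9 > 3; is located in Zone C → Regulatory Certificate required.
[R5] is located in Zone C (not: is located in a residentially zoned district) → Residential Zone License not required.
[R6] does not provide live entertainment → Regulatory Certificate exemption does not apply.

Kennel Certificate, Regulatory Certificate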